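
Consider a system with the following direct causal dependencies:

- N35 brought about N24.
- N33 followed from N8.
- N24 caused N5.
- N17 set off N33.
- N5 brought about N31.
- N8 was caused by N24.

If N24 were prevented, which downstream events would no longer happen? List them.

N31, N5, N8

Downstream of N24: N8, N5, N33, N31.
Of those, still caused via another path: N33.
The remainder have no surviving cause.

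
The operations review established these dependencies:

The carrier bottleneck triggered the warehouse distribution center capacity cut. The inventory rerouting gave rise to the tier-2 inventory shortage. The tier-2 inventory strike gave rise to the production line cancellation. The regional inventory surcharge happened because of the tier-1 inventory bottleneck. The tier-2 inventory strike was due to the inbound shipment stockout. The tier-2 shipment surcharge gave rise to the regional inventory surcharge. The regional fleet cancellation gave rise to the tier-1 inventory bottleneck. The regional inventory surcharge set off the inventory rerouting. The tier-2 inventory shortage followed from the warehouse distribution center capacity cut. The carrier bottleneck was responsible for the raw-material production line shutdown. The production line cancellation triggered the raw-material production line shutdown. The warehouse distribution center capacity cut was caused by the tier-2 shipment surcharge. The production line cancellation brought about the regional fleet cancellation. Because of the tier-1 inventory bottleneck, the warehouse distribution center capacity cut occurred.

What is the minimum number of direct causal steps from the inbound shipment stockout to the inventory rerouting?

6

Shortest chain: the inbound shipment stockout → the tier-2 inventory strike → the production line cancellation → the regional fleet cancellation → the tier-1 inventory bottleneck → the regional inventory surcharge → the inventory rerouting.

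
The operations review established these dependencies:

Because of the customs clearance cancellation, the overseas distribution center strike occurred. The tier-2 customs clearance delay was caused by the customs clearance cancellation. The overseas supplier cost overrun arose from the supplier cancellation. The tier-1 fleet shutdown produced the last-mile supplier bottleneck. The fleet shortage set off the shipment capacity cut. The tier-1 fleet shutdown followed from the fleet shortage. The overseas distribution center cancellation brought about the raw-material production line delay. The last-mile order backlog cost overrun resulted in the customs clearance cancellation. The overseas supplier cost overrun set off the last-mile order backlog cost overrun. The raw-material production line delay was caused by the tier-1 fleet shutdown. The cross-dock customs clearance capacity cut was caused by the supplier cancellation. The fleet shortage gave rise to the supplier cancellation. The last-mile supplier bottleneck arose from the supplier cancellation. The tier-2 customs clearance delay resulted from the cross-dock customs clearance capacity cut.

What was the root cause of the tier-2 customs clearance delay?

the fleet shortage

Tracing upstream from the tier-2 customs clearance delay: the tier-2 customs clearance delay ← the cross-dock customs clearance capacity cut ← the supplier cancellation ← the fleet shortage.
The fleet shortage has no stated cause, so it is the root.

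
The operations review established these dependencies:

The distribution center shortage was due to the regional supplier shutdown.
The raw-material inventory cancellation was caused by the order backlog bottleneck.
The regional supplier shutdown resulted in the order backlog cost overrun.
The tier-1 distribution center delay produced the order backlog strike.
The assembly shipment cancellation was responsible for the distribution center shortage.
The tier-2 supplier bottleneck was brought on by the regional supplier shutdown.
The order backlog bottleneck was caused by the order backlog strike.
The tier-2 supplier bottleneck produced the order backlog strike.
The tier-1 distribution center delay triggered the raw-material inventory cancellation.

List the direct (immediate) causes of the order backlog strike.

the tier-1 distribution center delay, the tier-2 supplier bottleneck

Upstream contributors include the regional supplier shutdown, but only the tier-1 distribution center delay, the tier-2 supplier bottleneck feed directly into the order backlog strike.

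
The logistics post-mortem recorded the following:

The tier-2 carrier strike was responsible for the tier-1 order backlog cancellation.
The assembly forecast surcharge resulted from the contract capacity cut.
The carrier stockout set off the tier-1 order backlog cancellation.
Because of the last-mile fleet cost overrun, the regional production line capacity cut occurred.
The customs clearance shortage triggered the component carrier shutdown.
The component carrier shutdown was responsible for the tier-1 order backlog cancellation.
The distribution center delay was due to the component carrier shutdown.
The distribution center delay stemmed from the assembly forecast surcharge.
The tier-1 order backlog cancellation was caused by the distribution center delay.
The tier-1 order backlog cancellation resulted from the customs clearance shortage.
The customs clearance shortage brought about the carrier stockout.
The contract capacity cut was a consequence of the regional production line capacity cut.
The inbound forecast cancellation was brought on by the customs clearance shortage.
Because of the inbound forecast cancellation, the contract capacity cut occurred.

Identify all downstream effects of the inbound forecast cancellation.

Direct effects: the contract capacity cut.
2 steps out: the assembly forecast surcharge.
3 steps out: the distribution center delay.
4 steps out: the tier-1 order backlog cancellation.
Not reachable from it: the last-mile fleet cost overrun, the regional production line capacity cut, the customs clearance shortage, the component carrier shutdown, the carrier stockout, the tier-2 carrier strike.

the assembly forecast surcharge, the contract capacity cut, the distribution center delay, the tier-1 order backlog cancellation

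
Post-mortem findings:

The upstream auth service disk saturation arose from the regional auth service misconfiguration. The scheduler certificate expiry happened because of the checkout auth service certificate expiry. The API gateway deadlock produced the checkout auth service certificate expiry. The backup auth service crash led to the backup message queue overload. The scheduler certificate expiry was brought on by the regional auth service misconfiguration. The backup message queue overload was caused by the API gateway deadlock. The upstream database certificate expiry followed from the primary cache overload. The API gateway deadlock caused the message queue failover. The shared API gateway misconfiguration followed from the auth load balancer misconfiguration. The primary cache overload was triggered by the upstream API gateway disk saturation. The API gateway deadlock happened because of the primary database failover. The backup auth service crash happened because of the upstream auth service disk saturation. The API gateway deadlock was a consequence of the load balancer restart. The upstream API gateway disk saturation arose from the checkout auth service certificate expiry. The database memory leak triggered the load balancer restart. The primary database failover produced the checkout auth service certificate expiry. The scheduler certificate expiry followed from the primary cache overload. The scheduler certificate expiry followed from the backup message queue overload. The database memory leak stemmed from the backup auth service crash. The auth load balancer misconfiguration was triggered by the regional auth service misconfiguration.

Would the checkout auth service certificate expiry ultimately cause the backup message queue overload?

No

The checkout auth service certificate expiry leads to the upstream API gateway disk saturation, the primary cache overload, the upstream database certificate expiry, the scheduler certificate expiry; the backup message queue overload is not among them.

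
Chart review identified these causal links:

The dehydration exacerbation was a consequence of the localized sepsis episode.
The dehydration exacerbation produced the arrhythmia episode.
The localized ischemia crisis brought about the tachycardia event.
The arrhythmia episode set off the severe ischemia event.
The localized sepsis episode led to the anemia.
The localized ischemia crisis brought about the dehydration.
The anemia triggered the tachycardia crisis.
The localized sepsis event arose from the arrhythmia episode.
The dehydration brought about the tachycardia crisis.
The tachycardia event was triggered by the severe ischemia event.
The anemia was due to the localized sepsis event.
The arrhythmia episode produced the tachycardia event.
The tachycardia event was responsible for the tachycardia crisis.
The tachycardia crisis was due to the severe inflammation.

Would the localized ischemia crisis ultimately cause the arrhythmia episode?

No

The localized ischemia crisis leads to the tachycardia event, the dehydration, the tachycardia crisis; the arrhythmia episode is not among them.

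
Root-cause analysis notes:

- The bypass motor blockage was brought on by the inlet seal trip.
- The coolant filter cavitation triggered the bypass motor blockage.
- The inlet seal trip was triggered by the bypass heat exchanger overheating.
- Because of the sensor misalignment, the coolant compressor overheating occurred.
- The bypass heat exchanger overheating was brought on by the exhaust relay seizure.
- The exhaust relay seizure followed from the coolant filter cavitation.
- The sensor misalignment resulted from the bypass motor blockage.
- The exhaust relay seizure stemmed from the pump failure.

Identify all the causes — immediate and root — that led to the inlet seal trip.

Immediate cause of the inlet seal trip: the bypass heat exchanger overheating.
Further upstream: the coolant filter cavitation, the exhaust relay seizure, the pump failure.

the bypass heat exchanger overheating, the coolant filter cavitation, the exhaust relay seizure, the pump failure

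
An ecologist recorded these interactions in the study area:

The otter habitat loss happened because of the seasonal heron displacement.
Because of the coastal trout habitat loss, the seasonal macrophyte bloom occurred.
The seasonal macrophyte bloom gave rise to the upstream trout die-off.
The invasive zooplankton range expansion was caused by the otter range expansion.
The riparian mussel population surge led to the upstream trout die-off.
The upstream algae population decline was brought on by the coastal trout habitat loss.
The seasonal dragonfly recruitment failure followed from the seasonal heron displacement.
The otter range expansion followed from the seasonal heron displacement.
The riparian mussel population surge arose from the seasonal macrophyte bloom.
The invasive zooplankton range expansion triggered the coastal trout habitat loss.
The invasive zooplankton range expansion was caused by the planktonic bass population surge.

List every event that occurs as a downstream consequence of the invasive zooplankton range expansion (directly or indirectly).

the coastal trout habitat loss, the riparian mussel population surge, the seasonal macrophyte bloom, the upstream algae population decline, the upstream trout die-off

Direct effects: the coastal trout habitat loss.
2 steps out: the upstream algae population decline, the seasonal macrophyte bloom.
3 steps out: the riparian mussel population surge, the upstream trout die-off.
Not reachable from it: the seasonal heron displacement, the otter habitat loss, the otter range expansion, the seasonal dragonfly recruitment failure, the planktonic bass population surge.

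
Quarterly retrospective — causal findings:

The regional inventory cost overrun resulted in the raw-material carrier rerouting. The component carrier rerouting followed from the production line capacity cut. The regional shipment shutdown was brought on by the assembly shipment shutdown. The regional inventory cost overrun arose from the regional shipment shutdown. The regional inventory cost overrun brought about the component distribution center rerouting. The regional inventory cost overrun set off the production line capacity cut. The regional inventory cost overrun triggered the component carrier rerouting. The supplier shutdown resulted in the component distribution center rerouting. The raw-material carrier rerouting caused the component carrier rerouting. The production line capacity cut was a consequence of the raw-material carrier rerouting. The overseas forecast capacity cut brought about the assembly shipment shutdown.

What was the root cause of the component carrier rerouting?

Tracing upstream from the component carrier rerouting: the component carrier rerouting ← the regional inventory cost overrun ← the regional shipment shutdown ← the assembly shipment shutdown ← the overseas forecast capacity cut.
The overseas forecast capacity cut has no stated cause, so it is the root.

the overseas forecast capacity cut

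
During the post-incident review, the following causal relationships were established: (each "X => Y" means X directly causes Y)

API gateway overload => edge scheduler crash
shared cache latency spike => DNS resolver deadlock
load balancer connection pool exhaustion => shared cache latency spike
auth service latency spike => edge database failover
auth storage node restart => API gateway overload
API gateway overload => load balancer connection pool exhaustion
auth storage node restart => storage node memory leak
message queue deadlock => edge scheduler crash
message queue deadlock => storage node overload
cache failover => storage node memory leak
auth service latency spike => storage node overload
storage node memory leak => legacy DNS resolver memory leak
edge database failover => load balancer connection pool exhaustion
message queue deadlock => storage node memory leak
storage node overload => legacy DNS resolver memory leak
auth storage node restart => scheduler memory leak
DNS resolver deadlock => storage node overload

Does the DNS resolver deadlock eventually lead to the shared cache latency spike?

No

The DNS resolver deadlock leads to the storage node overload, the legacy DNS resolver memory leak; the shared cache latency spike is not among them.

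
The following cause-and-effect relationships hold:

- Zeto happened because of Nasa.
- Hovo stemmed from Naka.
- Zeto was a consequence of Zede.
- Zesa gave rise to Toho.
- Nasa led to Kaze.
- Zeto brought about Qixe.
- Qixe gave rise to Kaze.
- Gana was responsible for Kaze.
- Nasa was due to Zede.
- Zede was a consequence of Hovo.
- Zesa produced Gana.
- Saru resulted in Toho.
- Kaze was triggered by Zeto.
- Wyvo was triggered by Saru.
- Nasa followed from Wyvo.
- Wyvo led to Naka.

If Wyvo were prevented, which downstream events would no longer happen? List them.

Hovo, Naka, Nasa, Qixe, Zede, Zeto

Downstream of Wyvo: Naka, Hovo, Zede, Nasa, Zeto, Qixe, Kaze.
Of those, still caused via another path: Kaze.
The remainder have no surviving cause.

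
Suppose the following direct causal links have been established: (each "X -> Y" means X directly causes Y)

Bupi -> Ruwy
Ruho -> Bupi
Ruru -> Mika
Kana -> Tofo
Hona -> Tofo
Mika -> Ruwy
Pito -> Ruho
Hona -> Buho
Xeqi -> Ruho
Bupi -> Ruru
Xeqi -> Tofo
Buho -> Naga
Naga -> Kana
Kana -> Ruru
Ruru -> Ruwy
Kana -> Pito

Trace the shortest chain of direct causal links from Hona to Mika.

Hona → Buho → Naga → Kana → Ruru → Mika

Hona → Buho
Buho → Naga
Naga → Kana
Kana → Ruru
Ruru → Mika
Length: 5 steps.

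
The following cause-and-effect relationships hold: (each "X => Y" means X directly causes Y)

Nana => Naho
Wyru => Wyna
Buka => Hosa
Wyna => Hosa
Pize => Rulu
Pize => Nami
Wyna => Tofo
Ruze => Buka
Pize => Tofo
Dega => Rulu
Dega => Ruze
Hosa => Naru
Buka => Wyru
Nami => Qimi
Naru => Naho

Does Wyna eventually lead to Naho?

There is a causal chain: Wyna → Hosa → Naru → Naho.

Yes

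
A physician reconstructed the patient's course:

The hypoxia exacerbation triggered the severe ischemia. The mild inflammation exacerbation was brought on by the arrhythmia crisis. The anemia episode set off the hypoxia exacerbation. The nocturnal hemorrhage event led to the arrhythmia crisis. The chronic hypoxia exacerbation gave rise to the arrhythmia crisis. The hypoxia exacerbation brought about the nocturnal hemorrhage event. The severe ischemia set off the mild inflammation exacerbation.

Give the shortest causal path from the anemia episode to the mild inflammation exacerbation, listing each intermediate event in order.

the anemia episode → the hypoxia exacerbation
the hypoxia exacerbation → the severe ischemia
the severe ischemia → the mild inflammation exacerbation
Length: 3 steps.

the anemia episode → the hypoxia exacerbation → the severe ischemia → the mild inflammation exacerbation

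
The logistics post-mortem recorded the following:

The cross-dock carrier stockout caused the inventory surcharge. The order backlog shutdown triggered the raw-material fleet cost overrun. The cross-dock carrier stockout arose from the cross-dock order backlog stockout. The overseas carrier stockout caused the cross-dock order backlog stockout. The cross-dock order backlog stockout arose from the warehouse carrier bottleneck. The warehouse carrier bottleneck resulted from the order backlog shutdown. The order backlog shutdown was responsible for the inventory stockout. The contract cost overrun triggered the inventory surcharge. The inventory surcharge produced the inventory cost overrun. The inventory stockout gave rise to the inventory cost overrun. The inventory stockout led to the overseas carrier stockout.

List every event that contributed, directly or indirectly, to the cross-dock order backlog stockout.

the inventory stockout, the order backlog shutdown, the overseas carrier stockout, the warehouse carrier bottleneck

Immediate causes of the cross-dock order backlog stockout: the warehouse carrier bottleneck, the overseas carrier stockout.
Further upstream: the order backlog shutdown, the inventory stockout.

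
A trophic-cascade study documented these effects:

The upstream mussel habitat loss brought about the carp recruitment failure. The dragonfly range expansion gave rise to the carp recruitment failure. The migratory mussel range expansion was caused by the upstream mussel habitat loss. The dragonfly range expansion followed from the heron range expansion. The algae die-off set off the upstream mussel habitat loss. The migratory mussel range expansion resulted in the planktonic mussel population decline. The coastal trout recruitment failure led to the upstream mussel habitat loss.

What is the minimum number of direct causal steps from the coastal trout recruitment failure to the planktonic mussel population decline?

3

Shortest chain: the coastal trout recruitment failure → the upstream mussel habitat loss → the migratory mussel range expansion → the planktonic mussel population decline.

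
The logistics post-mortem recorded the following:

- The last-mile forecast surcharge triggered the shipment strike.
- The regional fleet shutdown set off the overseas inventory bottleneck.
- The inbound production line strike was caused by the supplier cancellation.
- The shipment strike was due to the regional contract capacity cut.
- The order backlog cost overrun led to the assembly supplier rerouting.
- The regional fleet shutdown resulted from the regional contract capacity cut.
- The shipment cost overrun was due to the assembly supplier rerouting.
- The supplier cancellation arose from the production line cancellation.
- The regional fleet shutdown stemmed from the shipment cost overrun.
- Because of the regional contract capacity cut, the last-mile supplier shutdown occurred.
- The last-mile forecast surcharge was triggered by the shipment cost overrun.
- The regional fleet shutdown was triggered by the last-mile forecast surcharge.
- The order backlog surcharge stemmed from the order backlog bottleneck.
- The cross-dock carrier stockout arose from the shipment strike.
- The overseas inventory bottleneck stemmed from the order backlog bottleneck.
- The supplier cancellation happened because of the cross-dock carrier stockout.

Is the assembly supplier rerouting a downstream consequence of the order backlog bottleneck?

The order backlog bottleneck leads to the overseas inventory bottleneck, the order backlog surcharge; the assembly supplier rerouting is not among them.

No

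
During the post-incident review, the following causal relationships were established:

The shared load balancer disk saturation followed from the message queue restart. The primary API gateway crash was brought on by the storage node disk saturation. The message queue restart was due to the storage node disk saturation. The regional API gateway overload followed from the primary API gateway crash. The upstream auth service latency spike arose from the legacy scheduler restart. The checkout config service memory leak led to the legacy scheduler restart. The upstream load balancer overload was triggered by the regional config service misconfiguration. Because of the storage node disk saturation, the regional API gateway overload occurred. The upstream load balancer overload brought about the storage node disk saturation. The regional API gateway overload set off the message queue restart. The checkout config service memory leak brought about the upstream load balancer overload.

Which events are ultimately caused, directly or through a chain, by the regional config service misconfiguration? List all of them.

the message queue restart, the primary API gateway crash, the regional API gateway overload, the shared load balancer disk saturation, the storage node disk saturation, the upstream load balancer overload

Direct effects: the upstream load balancer overload.
2 steps out: the storage node disk saturation.
3 steps out: the primary API gateway crash, the regional API gateway overload, the message queue restart.
4 steps out: the shared load balancer disk saturation.
Not reachable from it: the checkout config service memory leak, the legacy scheduler restart, the upstream auth service latency spike.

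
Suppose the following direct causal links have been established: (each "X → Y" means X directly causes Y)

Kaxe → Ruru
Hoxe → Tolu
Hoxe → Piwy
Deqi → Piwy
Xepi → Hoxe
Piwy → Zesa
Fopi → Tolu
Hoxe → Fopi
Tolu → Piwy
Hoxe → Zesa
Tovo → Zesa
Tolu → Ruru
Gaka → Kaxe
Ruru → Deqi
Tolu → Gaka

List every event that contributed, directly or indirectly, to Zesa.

Immediate causes of Zesa: Hoxe, Tovo, Piwy.
Further upstream: Xepi, Fopi, Tolu, Gaka, Kaxe, Ruru, Deqi.

Deqi, Fopi, Gaka, Hoxe, Kaxe, Piwy, Ruru, Tolu, Tovo, Xepi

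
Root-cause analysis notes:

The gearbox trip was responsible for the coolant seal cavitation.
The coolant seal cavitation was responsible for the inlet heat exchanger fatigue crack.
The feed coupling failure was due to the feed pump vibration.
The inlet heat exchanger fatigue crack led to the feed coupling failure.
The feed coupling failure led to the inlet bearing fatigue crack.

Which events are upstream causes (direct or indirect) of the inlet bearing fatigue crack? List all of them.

the coolant seal cavitation, the feed coupling failure, the feed pump vibration, the gearbox trip, the inlet heat exchanger fatigue crack

Immediate cause of the inlet bearing fatigue crack: the feed coupling failure.
Further upstream: the gearbox trip, the coolant seal cavitation, the inlet heat exchanger fatigue crack, the feed pump vibration.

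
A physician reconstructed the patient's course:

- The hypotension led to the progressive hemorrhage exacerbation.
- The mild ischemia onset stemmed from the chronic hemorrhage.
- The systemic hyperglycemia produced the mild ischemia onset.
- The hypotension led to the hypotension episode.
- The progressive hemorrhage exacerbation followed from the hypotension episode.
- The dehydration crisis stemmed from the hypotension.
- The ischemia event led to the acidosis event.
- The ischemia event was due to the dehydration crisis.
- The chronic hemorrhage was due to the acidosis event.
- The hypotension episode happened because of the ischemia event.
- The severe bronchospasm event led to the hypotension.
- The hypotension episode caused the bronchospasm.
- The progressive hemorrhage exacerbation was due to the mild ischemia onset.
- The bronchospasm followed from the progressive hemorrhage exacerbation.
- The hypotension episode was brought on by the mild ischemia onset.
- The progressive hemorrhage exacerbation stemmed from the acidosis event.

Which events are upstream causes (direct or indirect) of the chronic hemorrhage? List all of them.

Immediate cause of the chronic hemorrhage: the acidosis event.
Further upstream: the severe bronchospasm event, the hypotension, the dehydration crisis, the ischemia event.

the acidosis event, the dehydration crisis, the hypotension, the ischemia event, the severe bronchospasm event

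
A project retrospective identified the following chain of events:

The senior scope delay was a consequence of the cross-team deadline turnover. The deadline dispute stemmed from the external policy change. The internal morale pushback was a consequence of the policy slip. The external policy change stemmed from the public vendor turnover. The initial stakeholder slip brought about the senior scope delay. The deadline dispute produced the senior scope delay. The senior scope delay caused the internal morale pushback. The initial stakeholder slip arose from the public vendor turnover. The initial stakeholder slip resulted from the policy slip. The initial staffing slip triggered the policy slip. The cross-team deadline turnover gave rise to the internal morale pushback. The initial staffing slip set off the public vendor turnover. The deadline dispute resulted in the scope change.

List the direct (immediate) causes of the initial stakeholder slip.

the policy slip, the public vendor turnover

Upstream contributors include the initial staffing slip, but only the policy slip, the public vendor turnover feed directly into the initial stakeholder slip.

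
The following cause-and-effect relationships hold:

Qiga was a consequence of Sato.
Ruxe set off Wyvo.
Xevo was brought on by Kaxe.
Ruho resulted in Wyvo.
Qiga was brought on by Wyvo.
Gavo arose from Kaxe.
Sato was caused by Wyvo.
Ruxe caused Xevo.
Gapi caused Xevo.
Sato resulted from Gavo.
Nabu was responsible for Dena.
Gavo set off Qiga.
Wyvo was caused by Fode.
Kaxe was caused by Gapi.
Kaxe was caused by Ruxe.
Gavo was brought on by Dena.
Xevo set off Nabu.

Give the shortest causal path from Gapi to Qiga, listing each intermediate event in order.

Gapi → Kaxe
Kaxe → Gavo
Gavo → Qiga
Length: 3 steps.

Gapi → Kaxe → Gavo → Qiga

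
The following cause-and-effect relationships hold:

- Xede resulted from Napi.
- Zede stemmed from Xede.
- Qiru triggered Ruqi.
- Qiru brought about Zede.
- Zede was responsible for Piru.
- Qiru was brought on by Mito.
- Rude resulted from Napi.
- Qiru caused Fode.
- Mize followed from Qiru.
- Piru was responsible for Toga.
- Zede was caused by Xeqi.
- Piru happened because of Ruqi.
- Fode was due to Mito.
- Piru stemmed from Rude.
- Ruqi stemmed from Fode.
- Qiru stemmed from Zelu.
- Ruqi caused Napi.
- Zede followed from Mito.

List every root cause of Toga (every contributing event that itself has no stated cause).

Tracing upstream from Toga: Toga ← Piru ← Zede ← Mito.
A separate upstream branch: Toga ← Piru ← Ruqi ← Qiru ← Zelu.
A separate upstream branch: Toga ← Piru ← Zede ← Xeqi.
Each of those chain origins has no stated cause.

Mito, Xeqi, Zelu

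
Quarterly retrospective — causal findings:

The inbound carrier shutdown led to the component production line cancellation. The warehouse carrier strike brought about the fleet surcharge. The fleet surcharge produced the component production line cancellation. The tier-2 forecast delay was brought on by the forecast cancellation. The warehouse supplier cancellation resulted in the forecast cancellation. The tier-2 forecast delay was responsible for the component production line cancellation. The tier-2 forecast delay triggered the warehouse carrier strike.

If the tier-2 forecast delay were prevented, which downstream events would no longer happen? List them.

the fleet surcharge, the warehouse carrier strike

Downstream of the tier-2 forecast delay: the warehouse carrier strike, the fleet surcharge, the component production line cancellation.
Of those, still caused via another path: the component production line cancellation.
The remainder have no surviving cause.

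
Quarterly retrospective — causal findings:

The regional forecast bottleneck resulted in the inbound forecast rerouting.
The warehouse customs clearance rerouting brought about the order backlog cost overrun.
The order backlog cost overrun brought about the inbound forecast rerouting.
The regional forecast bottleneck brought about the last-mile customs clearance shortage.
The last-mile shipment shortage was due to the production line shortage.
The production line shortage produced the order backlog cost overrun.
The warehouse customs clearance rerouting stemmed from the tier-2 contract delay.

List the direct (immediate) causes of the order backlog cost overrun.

Upstream contributors include the tier-2 contract delay, but only the production line shortage, the warehouse customs clearance rerouting feed directly into the order backlog cost overrun.

the production line shortage, the warehouse customs clearance rerouting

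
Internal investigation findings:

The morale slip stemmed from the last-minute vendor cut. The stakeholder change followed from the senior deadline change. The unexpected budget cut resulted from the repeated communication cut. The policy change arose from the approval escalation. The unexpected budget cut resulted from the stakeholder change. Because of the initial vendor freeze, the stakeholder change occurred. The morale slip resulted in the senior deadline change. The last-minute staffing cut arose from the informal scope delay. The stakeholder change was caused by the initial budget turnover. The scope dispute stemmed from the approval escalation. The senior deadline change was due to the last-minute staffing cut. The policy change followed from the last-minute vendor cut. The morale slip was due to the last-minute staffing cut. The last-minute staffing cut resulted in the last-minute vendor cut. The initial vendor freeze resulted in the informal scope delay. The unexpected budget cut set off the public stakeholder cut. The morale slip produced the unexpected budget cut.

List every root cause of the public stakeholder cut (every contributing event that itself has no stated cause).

Tracing upstream from the public stakeholder cut: the public stakeholder cut ← the unexpected budget cut ← the stakeholder change ← the initial vendor freeze.
A separate upstream branch: the public stakeholder cut ← the unexpected budget cut ← the stakeholder change ← the initial budget turnover.
A separate upstream branch: the public stakeholder cut ← the unexpected budget cut ← the repeated communication cut.
Each of those chain origins has no stated cause.

the initial budget turnover, the initial vendor freeze, the repeated communication cut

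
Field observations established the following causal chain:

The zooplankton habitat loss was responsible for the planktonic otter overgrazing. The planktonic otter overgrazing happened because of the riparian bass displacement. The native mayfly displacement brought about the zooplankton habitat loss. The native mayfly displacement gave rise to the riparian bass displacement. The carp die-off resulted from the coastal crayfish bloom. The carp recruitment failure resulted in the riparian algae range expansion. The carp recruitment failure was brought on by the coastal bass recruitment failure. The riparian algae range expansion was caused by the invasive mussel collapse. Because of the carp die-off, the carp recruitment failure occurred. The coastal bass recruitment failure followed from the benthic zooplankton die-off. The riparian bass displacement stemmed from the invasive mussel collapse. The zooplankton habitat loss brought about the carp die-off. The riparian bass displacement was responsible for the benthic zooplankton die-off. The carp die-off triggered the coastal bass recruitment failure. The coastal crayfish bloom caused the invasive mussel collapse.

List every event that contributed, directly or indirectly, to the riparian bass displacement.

Immediate causes of the riparian bass displacement: the native mayfly displacement, the invasive mussel collapse.
Further upstream: the coastal crayfish bloom.

the coastal crayfish bloom, the invasive mussel collapse, the native mayfly displacement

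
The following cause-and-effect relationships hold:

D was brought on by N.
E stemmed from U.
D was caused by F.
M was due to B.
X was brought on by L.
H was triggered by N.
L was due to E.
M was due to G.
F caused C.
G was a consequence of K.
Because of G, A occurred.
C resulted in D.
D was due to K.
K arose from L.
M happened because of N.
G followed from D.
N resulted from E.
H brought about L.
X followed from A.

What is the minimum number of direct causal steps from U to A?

5

Shortest chain: U → E → N → D → G → A.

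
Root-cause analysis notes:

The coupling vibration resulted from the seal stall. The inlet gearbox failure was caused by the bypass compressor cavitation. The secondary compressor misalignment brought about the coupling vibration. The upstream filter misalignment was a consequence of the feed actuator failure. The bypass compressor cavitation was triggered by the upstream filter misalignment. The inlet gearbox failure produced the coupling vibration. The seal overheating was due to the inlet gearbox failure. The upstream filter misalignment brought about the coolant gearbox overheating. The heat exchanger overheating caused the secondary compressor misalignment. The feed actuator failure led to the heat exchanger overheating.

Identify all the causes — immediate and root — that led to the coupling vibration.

Immediate causes of the coupling vibration: the secondary compressor misalignment, the seal stall, the inlet gearbox failure.
Further upstream: the feed actuator failure, the upstream filter misalignment, the heat exchanger overheating, the bypass compressor cavitation.

the bypass compressor cavitation, the feed actuator failure, the heat exchanger overheating, the inlet gearbox failure, the seal stall, the secondary compressor misalignment, the upstream filter misalignment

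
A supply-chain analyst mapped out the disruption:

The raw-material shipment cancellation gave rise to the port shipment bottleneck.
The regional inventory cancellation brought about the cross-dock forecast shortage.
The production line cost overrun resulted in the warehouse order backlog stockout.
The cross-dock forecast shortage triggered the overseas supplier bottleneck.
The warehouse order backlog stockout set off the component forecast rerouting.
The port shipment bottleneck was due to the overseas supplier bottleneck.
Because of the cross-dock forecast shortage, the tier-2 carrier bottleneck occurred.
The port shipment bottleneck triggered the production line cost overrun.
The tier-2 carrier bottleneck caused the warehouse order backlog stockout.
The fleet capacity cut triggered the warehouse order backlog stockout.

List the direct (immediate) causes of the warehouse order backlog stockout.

the fleet capacity cut, the production line cost overrun, the tier-2 carrier bottleneck

Upstream contributors include the regional inventory cancellation, the cross-dock forecast shortage, the overseas supplier bottleneck, the raw-material shipment cancellation, the port shipment bottleneck, but only the fleet capacity cut, the production line cost overrun, the tier-2 carrier bottleneck feed directly into the warehouse order backlog stockout.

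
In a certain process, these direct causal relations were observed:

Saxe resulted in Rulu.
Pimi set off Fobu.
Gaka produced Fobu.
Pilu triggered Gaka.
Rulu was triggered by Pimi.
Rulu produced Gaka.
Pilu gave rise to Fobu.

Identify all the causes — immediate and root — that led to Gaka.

Immediate causes of Gaka: Pilu, Rulu.
Further upstream: Saxe, Pimi.

Pilu, Pimi, Rulu, Saxe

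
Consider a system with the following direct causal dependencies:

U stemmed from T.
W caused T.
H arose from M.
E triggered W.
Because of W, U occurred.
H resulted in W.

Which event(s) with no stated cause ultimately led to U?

Tracing upstream from U: U ← W ← H ← M.
A separate upstream branch: U ← W ← E.
Each of those chain origins has no stated cause.

E, M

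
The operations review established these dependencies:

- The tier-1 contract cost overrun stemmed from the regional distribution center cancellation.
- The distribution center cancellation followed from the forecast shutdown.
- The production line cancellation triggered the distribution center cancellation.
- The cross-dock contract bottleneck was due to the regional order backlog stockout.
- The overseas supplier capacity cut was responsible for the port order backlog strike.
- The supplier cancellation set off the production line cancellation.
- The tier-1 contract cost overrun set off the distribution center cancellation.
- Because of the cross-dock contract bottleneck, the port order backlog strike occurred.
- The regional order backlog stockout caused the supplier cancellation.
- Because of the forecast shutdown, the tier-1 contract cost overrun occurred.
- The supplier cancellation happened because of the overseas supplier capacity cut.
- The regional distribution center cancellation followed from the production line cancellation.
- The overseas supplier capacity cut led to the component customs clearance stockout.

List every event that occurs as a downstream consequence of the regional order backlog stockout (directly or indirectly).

Direct effects: the cross-dock contract bottleneck, the supplier cancellation.
2 steps out: the port order backlog strike, the production line cancellation.
3 steps out: the regional distribution center cancellation, the distribution center cancellation.
4 steps out: the tier-1 contract cost overrun.
Not reachable from it: the overseas supplier capacity cut, the forecast shutdown, the component customs clearance stockout.

the cross-dock contract bottleneck, the distribution center cancellation, the port order backlog strike, the production line cancellation, the regional distribution center cancellation, the supplier cancellation, the tier-1 contract cost overrun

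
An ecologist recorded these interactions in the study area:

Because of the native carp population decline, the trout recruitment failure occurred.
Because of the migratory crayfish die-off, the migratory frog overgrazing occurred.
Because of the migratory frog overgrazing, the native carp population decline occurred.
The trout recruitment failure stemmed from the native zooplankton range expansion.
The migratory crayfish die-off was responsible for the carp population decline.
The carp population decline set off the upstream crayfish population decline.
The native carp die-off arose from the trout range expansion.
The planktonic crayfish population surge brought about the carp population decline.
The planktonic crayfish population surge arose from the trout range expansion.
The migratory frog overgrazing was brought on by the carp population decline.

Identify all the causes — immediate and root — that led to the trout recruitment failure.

Immediate causes of the trout recruitment failure: the native carp population decline, the native zooplankton range expansion.
Further upstream: the migratory crayfish die-off, the trout range expansion, the planktonic crayfish population surge, the carp population decline, the migratory frog overgrazing.

the carp population decline, the migratory crayfish die-off, the migratory frog overgrazing, the native carp population decline, the native zooplankton range expansion, the planktonic crayfish population surge, the trout range expansion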